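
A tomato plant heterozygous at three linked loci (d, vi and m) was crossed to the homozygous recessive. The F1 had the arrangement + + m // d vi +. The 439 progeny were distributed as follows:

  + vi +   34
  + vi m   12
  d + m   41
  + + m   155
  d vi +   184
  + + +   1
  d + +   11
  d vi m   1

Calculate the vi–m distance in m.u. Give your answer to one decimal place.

5.7 m.u.

The two rarest classes, + + + and d vi m, are the double crossovers. Comparing them with the parentals, only the m allele has switched, so m is the middle locus and the order is d – m – vi.
Crossovers in the m–vi interval produce the single-crossover classes + vi m and d + + (12 + 11 = 23) plus the double crossovers (2).
RF(m–vi) = (23 + 2) / 439 = 25/439 = 0.0569 → 5.7 m.u.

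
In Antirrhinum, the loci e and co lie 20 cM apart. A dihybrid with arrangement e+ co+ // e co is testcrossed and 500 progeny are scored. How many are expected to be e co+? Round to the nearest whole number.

A map distance of 20 cM corresponds to a recombination frequency of 0.200.
The F1 is e+ co+ / e co, so e co+ is a recombinant gamete class with expected frequency r/2 = 0.200/2 = 0.1000.
Expected number = 0.1000 × 500 = 50.00 ≈ 50.

50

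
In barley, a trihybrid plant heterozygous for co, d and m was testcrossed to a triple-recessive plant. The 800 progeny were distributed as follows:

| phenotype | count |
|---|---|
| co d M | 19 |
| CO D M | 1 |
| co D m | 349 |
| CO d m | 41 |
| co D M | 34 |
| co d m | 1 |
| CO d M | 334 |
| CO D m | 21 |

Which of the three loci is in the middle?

The two most frequent reciprocal classes, CO d M and co D m, are the parental types, so the F1 was CO d M / co D m.
The two rarest classes, CO D M and co d m, are the double crossovers. Comparing them with the parentals, only the d allele has switched, so d is the middle locus and the order is co – d – m.

d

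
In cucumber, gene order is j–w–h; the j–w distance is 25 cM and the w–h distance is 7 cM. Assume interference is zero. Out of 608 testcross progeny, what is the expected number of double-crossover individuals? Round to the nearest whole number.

11

Map distances give recombination frequencies of 0.250 and 0.070 for the two intervals.
With no interference, expected double-crossover frequency = 0.250 × 0.070 = 0.01750.
Expected number = 0.01750 × 608 = 10.64 ≈ 11.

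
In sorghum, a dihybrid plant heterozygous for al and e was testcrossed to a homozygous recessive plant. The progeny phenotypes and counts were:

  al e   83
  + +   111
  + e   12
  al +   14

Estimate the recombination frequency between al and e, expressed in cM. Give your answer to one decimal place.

11.8 cM

The two most frequent classes, + + (111) and al e (83), are the parental types, so the F1 was + + / al e.
The recombinant classes are + e and al +: 12 + 14 = 26.
Recombination frequency = 26/220 = 0.1182 ≈ 11.8%, i.e. 11.8 cM.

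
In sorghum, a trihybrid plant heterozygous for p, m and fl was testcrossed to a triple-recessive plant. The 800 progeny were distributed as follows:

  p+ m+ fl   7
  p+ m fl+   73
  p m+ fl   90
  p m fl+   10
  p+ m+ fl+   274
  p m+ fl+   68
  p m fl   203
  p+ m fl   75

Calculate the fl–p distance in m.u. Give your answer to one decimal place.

The two most frequent reciprocal classes, p m fl and p+ m+ fl+, are the parental types, so the F1 was p m fl / p+ m+ fl+.
The two rarest classes, p m fl+ and p+ m+ fl, are the double crossovers. Comparing them with the parentals, only the fl allele has switched, so fl is the middle locus and the order is m – fl – p.
Crossovers in the fl–p interval produce the single-crossover classes p+ m fl and p m+ fl+ (75 + 68 = 143) plus the double crossovers (17).
RF(fl–p) = (143 + 17) / 800 = 160/800 = 0.2000 → 20.0 m.u.

20.0 m.u.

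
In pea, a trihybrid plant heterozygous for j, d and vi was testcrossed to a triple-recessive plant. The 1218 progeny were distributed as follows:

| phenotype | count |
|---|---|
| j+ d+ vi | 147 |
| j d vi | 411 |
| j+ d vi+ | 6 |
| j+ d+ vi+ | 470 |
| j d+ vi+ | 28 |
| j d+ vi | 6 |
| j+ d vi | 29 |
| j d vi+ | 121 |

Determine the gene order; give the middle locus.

The two most frequent reciprocal classes, j d vi and j+ d+ vi+, are the parental types, so the F1 was j d vi / j+ d+ vi+.
The two rarest classes, j d+ vi and j+ d vi+, are the double crossovers. Comparing them with the parentals, only the d allele has switched, so d is the middle locus and the order is j – d – vi.

d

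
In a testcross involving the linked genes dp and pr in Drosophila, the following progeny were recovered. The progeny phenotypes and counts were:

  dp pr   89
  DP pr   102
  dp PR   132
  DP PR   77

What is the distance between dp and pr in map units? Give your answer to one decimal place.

The two most frequent classes, DP pr (102) and dp PR (132), are the parental types, so the F1 was DP pr / dp PR.
The recombinant classes are DP PR and dp pr: 77 + 89 = 166.
Recombination frequency = 166/400 = 0.4150 ≈ 41.5%, i.e. 41.5 map units.

41.5 map units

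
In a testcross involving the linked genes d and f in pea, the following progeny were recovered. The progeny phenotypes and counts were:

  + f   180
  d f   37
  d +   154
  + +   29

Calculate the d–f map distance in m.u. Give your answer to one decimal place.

The two most frequent classes, + f (180) and d + (154), are the parental types, so the F1 was + f / d +.
The recombinant classes are + + and d f: 29 + 37 = 66.
Recombination frequency = 66/400 = 0.1650 ≈ 16.5%, i.e. 16.5 m.u.

16.5 m.u.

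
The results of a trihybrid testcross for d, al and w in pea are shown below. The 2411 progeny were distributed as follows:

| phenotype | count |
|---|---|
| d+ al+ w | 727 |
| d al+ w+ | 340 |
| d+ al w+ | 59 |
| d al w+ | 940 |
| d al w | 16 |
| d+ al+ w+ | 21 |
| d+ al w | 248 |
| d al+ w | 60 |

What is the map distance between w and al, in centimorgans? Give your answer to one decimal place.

The two most frequent reciprocal classes, d al w+ and d+ al+ w, are the parental types, so the F1 was d al w+ / d+ al+ w.
The two rarest classes, d al w and d+ al+ w+, are the double crossovers. Comparing them with the parentals, only the w allele has switched, so w is the middle locus and the order is d – w – al.
Crossovers in the w–al interval produce the single-crossover classes d al+ w+ and d+ al w (340 + 248 = 588) plus the double crossovers (37).
RF(w–al) = (588 + 37) / 2411 = 625/2411 = 0.2592 → 25.9 centimorgans.

25.9 centimorgans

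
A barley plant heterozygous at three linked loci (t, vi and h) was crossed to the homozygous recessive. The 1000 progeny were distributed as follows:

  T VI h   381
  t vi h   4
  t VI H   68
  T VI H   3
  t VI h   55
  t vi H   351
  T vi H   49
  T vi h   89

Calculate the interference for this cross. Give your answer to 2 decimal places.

0.62

The two most frequent reciprocal classes, t vi H and T VI h, are the parental types, so the F1 was t vi H / T VI h.
The two rarest classes, t vi h and T VI H, are the double crossovers. Comparing them with the parentals, only the h allele has switched, so h is the middle locus and the order is vi – h – t.
vi–h: (157 + 7)/1000 = 0.1640; h–t: (104 + 7)/1000 = 0.1110.
Expected DCO frequency = 0.1640 × 0.1110 ≈ 0.01820; observed = 7/1000 ≈ 0.00700.
Coefficient of coincidence = 0.00700/0.01820 ≈ 0.38; interference = 1 − 0.38 = 0.62.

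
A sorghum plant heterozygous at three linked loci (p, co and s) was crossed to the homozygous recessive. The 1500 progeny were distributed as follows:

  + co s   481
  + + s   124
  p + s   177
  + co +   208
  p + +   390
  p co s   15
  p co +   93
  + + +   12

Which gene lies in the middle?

p

The two most frequent reciprocal classes, p + + and + co s, are the parental types, so the F1 was p + + / + co s.
The two rarest classes, + + + and p co s, are the double crossovers. Comparing them with the parentals, only the p allele has switched, so p is the middle locus and the order is co – p – s.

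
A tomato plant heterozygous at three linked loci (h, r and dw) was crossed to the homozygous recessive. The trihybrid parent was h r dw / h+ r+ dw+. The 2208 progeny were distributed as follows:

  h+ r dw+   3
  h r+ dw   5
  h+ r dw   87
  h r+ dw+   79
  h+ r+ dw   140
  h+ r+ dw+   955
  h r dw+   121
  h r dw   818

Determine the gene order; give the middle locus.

r

The two rarest classes, h r+ dw and h+ r dw+, are the double crossovers. Comparing them with the parentals, only the r allele has switched, so r is the middle locus and the order is dw – r – h.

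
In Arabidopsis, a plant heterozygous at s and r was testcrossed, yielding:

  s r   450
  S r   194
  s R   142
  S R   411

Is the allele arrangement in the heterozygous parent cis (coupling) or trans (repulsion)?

cis

The two most frequent classes are S R (411) and s r (450); these are the parental (non-recombinant) types.
So the F1 carried S R on one chromosome and s r on the other — the recessive alleles are on the same chromosome (cis / coupling).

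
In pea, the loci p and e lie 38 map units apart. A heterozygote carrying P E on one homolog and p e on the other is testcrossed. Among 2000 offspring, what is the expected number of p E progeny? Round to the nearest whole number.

380

A map distance of 38 map units corresponds to a recombination frequency of 0.380.
The F1 is P E / p e, so p E is a recombinant gamete class with expected frequency r/2 = 0.380/2 = 0.1900.
Expected number = 0.1900 × 2000 = 380.00 ≈ 380.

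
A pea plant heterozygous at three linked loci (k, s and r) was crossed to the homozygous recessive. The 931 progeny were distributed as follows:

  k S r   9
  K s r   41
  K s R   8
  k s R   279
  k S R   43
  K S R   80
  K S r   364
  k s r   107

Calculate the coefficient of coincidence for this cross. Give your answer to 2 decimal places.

0.77

The two most frequent reciprocal classes, k s R and K S r, are the parental types, so the F1 was k s R / K S r.
The two rarest classes, K s R and k S r, are the double crossovers. Comparing them with the parentals, only the k allele has switched, so k is the middle locus and the order is s – k – r.
s–k: (84 + 17)/931 = 0.1085; k–r: (187 + 17)/931 = 0.2191.
Expected DCO frequency = 0.1085 × 0.2191 ≈ 0.02377; observed = 17/931 ≈ 0.01826.
Coefficient of coincidence = 0.01826/0.02377 ≈ 0.77.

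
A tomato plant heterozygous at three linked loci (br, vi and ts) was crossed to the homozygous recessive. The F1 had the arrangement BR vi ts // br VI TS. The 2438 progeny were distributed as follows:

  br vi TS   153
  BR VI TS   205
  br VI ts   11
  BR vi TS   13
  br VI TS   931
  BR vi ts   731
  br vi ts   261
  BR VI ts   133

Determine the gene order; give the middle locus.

The two rarest classes, BR vi TS and br VI ts, are the double crossovers. Comparing them with the parentals, only the ts allele has switched, so ts is the middle locus and the order is vi – ts – br.

ts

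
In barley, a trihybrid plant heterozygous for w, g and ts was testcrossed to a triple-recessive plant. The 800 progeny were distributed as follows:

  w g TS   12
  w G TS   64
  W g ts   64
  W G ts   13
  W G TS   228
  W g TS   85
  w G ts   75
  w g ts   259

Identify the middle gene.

ts

The two most frequent reciprocal classes, W G TS and w g ts, are the parental types, so the F1 was W G TS / w g ts.
The two rarest classes, W G ts and w g TS, are the double crossovers. Comparing them with the parentals, only the ts allele has switched, so ts is the middle locus and the order is g – ts – w.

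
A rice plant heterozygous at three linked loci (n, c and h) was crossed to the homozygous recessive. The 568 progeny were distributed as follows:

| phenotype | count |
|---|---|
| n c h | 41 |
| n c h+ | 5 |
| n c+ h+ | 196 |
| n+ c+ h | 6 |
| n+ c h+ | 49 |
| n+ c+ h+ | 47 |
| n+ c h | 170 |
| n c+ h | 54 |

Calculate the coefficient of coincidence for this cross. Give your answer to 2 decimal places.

0.55

The two most frequent reciprocal classes, n+ c h and n c+ h+, are the parental types, so the F1 was n+ c h / n c+ h+.
The two rarest classes, n+ c+ h and n c h+, are the double crossovers. Comparing them with the parentals, only the c allele has switched, so c is the middle locus and the order is n – c – h.
n–c: (88 + 11)/568 = 0.1743; c–h: (103 + 11)/568 = 0.2007.
Expected DCO frequency = 0.1743 × 0.2007 ≈ 0.03498; observed = 11/568 ≈ 0.01937.
Coefficient of coincidence = 0.01937/0.03498 ≈ 0.55.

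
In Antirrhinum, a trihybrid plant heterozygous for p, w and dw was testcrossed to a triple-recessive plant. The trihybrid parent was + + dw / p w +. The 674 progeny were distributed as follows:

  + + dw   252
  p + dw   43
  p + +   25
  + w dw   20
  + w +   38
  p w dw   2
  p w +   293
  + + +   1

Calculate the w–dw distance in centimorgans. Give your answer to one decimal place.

The two rarest classes, + + + and p w dw, are the double crossovers. Comparing them with the parentals, only the dw allele has switched, so dw is the middle locus and the order is p – dw – w.
Crossovers in the dw–w interval produce the single-crossover classes + w dw and p + + (20 + 25 = 45) plus the double crossovers (3).
RF(dw–w) = (45 + 3) / 674 = 48/674 = 0.0712 → 7.1 centimorgans.

7.1 centimorgans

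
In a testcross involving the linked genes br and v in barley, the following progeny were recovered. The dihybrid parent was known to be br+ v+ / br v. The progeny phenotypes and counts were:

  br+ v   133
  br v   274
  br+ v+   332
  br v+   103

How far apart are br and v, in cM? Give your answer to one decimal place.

The recombinant classes are br+ v and br v+: 133 + 103 = 236.
Recombination frequency = 236/842 = 0.2803 ≈ 28.0%, i.e. 28.0 cM.

28.0 cM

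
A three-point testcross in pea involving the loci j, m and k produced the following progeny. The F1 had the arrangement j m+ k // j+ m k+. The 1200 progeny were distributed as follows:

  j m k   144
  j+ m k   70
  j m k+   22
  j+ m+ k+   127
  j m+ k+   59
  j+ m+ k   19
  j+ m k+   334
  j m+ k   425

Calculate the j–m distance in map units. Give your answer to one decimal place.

26.0 map units

The two rarest classes, j+ m+ k and j m k+, are the double crossovers. Comparing them with the parentals, only the j allele has switched, so j is the middle locus and the order is m – j – k.
Crossovers in the m–j interval produce the single-crossover classes j m k and j+ m+ k+ (144 + 127 = 271) plus the double crossovers (41).
RF(m–j) = (271 + 41) / 1200 = 312/1200 = 0.2600 → 26.0 map units.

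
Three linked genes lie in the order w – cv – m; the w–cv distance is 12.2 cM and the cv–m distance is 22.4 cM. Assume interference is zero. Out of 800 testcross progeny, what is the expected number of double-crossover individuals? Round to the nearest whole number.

Map distances give recombination frequencies of 0.122 and 0.224 for the two intervals.
With no interference, expected double-crossover frequency = 0.122 × 0.224 = 0.02733.
Expected number = 0.02733 × 800 = 21.86 ≈ 22.

22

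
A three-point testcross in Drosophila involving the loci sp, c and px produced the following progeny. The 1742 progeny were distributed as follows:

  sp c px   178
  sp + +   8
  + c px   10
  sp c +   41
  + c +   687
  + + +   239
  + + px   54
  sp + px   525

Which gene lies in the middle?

px

The two most frequent reciprocal classes, sp + px and + c +, are the parental types, so the F1 was sp + px / + c +.
The two rarest classes, sp + + and + c px, are the double crossovers. Comparing them with the parentals, only the px allele has switched, so px is the middle locus and the order is sp – px – c.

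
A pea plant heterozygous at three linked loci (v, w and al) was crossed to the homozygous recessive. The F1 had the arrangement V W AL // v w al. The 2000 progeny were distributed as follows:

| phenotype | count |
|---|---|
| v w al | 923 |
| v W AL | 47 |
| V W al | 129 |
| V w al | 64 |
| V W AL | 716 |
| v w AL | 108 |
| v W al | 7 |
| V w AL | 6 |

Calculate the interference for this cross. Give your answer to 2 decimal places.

The two rarest classes, V w AL and v W al, are the double crossovers. Comparing them with the parentals, only the w allele has switched, so w is the middle locus and the order is al – w – v.
al–w: (237 + 13)/2000 = 0.1250; w–v: (111 + 13)/2000 = 0.0620.
Expected DCO frequency = 0.1250 × 0.0620 ≈ 0.00775; observed = 13/2000 ≈ 0.00650.
Coefficient of coincidence = 0.00650/0.00775 ≈ 0.84; interference = 1 − 0.84 = 0.16.

0.16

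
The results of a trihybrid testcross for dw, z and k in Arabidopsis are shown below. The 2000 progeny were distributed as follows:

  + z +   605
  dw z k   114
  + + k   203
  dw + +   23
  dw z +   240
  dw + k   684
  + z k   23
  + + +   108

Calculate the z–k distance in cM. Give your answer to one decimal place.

13.4 cM

The two most frequent reciprocal classes, dw + k and + z +, are the parental types, so the F1 was dw + k / + z +.
The two rarest classes, dw + + and + z k, are the double crossovers. Comparing them with the parentals, only the k allele has switched, so k is the middle locus and the order is dw – k – z.
Crossovers in the k–z interval produce the single-crossover classes dw z k and + + + (114 + 108 = 222) plus the double crossovers (46).
RF(k–z) = (222 + 46) / 2000 = 268/2000 = 0.1340 → 13.4 cM.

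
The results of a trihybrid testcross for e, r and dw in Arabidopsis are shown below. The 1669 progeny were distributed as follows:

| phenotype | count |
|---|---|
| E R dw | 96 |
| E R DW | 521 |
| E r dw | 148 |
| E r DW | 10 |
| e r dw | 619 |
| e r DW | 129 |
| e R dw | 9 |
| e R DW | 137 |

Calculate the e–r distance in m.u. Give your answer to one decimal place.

18.2 m.u.

The two most frequent reciprocal classes, E R DW and e r dw, are the parental types, so the F1 was E R DW / e r dw.
The two rarest classes, E r DW and e R dw, are the double crossovers. Comparing them with the parentals, only the r allele has switched, so r is the middle locus and the order is e – r – dw.
Crossovers in the e–r interval produce the single-crossover classes e R DW and E r dw (137 + 148 = 285) plus the double crossovers (19).
RF(e–r) = (285 + 19) / 1669 = 304/1669 = 0.1821 → 18.2 m.u.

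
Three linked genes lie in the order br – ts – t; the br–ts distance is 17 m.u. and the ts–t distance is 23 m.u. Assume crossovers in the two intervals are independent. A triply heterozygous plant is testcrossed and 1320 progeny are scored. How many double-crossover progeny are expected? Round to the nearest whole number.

Map distances give recombination frequencies of 0.170 and 0.230 for the two intervals.
With no interference, expected double-crossover frequency = 0.170 × 0.230 = 0.03910.
Expected number = 0.03910 × 1320 = 51.61 ≈ 52.

52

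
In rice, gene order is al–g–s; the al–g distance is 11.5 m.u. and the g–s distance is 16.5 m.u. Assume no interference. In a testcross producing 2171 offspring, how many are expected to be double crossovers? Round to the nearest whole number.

Map distances give recombination frequencies of 0.115 and 0.165 for the two intervals.
With no interference, expected double-crossover frequency = 0.115 × 0.165 = 0.01898.
Expected number = 0.01898 × 2171 = 41.19 ≈ 41.

41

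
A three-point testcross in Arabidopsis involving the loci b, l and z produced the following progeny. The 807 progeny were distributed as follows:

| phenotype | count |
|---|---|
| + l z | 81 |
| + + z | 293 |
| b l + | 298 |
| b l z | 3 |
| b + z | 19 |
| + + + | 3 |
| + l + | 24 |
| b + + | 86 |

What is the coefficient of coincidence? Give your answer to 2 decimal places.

The two most frequent reciprocal classes, b l + and + + z, are the parental types, so the F1 was b l + / + + z.
The two rarest classes, b l z and + + +, are the double crossovers. Comparing them with the parentals, only the z allele has switched, so z is the middle locus and the order is l – z – b.
l–z: (167 + 6)/807 = 0.2144; z–b: (43 + 6)/807 = 0.0607.
Expected DCO frequency = 0.2144 × 0.0607 ≈ 0.01301; observed = 6/807 ≈ 0.00743.
Coefficient of coincidence = 0.00743/0.01301 ≈ 0.57.

0.57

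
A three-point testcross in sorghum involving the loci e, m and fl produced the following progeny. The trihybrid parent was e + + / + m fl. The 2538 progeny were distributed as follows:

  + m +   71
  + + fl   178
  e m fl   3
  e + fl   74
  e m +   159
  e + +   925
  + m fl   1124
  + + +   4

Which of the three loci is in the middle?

e

The two rarest classes, + + + and e m fl, are the double crossovers. Comparing them with the parentals, only the e allele has switched, so e is the middle locus and the order is m – e – fl.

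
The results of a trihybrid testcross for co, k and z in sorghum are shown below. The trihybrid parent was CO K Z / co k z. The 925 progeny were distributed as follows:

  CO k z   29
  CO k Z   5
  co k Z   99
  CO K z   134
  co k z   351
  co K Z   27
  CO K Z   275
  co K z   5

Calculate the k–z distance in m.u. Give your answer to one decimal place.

26.3 m.u.

The two rarest classes, CO k Z and co K z, are the double crossovers. Comparing them with the parentals, only the k allele has switched, so k is the middle locus and the order is z – k – co.
Crossovers in the z–k interval produce the single-crossover classes CO K z and co k Z (134 + 99 = 233) plus the double crossovers (10).
RF(z–k) = (233 + 10) / 925 = 243/925 = 0.2627 → 26.3 m.u.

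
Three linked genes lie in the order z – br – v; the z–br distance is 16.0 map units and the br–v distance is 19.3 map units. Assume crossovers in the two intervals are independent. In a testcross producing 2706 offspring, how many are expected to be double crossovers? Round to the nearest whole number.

84

Map distances give recombination frequencies of 0.160 and 0.193 for the two intervals.
With no interference, expected double-crossover frequency = 0.160 × 0.193 = 0.03088.
Expected number = 0.03088 × 2706 = 83.56 ≈ 84.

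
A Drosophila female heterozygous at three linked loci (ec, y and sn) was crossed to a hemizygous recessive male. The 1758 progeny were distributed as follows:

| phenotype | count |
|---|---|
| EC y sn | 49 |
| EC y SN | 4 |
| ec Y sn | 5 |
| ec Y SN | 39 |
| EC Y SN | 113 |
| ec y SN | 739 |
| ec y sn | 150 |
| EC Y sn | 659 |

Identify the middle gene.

The two most frequent reciprocal classes, EC Y sn and ec y SN, are the parental types, so the F1 was EC Y sn / ec y SN.
The two rarest classes, ec Y sn and EC y SN, are the double crossovers. Comparing them with the parentals, only the ec allele has switched, so ec is the middle locus and the order is y – ec – sn.

ec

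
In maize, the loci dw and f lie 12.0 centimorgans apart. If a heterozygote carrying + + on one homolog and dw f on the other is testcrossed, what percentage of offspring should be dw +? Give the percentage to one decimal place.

A map distance of 12.0 centimorgans corresponds to a recombination frequency of 0.120.
The F1 is + + / dw f, so dw + is a recombinant gamete class with expected frequency r/2 = 0.120/2 = 0.0600.
That is 0.0600 = 6.0% of the progeny.

6.0%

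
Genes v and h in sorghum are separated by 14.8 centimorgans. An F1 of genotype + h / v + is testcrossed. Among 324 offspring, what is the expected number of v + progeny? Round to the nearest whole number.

138

A map distance of 14.8 centimorgans corresponds to a recombination frequency of 0.148.
The F1 is + h / v +, so v + is a parental gamete class with expected frequency (1 − r)/2 = 0.852/2 = 0.4260.
Expected number = 0.4260 × 324 = 138.02 ≈ 138.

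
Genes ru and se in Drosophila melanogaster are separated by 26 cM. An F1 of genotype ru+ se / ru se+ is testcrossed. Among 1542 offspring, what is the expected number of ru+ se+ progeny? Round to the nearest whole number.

200

A map distance of 26 cM corresponds to a recombination frequency of 0.260.
The F1 is ru+ se / ru se+, so ru+ se+ is a recombinant gamete class with expected frequency r/2 = 0.260/2 = 0.1300.
Expected number = 0.1300 × 1542 = 200.46 ≈ 200.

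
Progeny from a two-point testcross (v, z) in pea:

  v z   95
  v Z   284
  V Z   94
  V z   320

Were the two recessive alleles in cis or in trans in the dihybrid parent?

trans

The two most frequent classes are V z (320) and v Z (284); these are the parental (non-recombinant) types.
So the F1 carried V z on one chromosome and v Z on the other — the recessive alleles are on opposite chromosomes (trans / repulsion).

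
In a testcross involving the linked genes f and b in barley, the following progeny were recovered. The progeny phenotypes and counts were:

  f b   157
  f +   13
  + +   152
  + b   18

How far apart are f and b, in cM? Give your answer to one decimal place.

9.1 cM

The two most frequent classes, + + (152) and f b (157), are the parental types, so the F1 was + + / f b.
The recombinant classes are + b and f +: 18 + 13 = 31.
Recombination frequency = 31/340 = 0.0912 ≈ 9.1%, i.e. 9.1 cM.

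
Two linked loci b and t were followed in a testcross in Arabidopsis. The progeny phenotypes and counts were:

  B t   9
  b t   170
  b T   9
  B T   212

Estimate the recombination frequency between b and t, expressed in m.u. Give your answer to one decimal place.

The two most frequent classes, B T (212) and b t (170), are the parental types, so the F1 was B T / b t.
The recombinant classes are B t and b T: 9 + 9 = 18.
Recombination frequency = 18/400 = 0.0450 ≈ 4.5%, i.e. 4.5 m.u.

4.5 m.u.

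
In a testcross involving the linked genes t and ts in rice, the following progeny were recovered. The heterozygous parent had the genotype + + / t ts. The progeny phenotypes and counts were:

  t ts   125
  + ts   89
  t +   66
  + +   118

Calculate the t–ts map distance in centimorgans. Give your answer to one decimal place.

The recombinant classes are + ts and t +: 89 + 66 = 155.
Recombination frequency = 155/398 = 0.3894 ≈ 38.9%, i.e. 38.9 centimorgans.

38.9 centimorgans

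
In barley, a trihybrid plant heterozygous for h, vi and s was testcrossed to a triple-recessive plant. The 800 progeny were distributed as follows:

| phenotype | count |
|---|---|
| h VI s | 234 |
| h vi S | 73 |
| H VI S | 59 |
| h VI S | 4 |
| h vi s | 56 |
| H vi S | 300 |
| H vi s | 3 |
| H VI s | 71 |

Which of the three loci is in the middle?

The two most frequent reciprocal classes, h VI s and H vi S, are the parental types, so the F1 was h VI s / H vi S.
The two rarest classes, h VI S and H vi s, are the double crossovers. Comparing them with the parentals, only the s allele has switched, so s is the middle locus and the order is h – s – vi.

s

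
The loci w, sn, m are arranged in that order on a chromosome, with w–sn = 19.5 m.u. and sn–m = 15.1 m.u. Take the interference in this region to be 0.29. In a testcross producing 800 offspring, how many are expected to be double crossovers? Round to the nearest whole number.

Map distances give recombination frequencies of 0.195 and 0.151 for the two intervals.
With interference 0.29 (so coincidence = 0.71), expected double-crossover frequency = 0.195 × 0.151 × 0.71 = 0.02091.
Expected number = 0.02091 × 800 = 16.72 ≈ 17.

17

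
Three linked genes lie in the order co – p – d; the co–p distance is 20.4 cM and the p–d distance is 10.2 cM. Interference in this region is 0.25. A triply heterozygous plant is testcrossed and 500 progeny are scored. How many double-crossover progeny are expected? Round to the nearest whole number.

8

Map distances give recombination frequencies of 0.204 and 0.102 for the two intervals.
With interference 0.25 (so coincidence = 0.75), expected double-crossover frequency = 0.204 × 0.102 × 0.75 = 0.01561.
Expected number = 0.01561 × 500 = 7.80 ≈ 8.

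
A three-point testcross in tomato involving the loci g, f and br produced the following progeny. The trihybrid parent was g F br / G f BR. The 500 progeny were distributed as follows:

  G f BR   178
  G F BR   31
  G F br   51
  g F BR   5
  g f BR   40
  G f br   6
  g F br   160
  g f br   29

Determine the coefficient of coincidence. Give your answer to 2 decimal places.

0.76

The two rarest classes, g F BR and G f br, are the double crossovers. Comparing them with the parentals, only the br allele has switched, so br is the middle locus and the order is g – br – f.
g–br: (91 + 11)/500 = 0.2040; br–f: (60 + 11)/500 = 0.1420.
Expected DCO frequency = 0.2040 × 0.1420 ≈ 0.02897; observed = 11/500 ≈ 0.02200.
Coefficient of coincidence = 0.02200/0.02897 ≈ 0.76.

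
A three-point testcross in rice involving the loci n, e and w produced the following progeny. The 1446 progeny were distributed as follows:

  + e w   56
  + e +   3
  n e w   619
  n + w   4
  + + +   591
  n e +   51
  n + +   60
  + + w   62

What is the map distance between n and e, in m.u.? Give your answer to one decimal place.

8.5 m.u.

The two most frequent reciprocal classes, + + + and n e w, are the parental types, so the F1 was + + + / n e w.
The two rarest classes, + e + and n + w, are the double crossovers. Comparing them with the parentals, only the e allele has switched, so e is the middle locus and the order is w – e – n.
Crossovers in the e–n interval produce the single-crossover classes n + + and + e w (60 + 56 = 116) plus the double crossovers (7).
RF(e–n) = (116 + 7) / 1446 = 123/1446 = 0.0851 → 8.5 m.u.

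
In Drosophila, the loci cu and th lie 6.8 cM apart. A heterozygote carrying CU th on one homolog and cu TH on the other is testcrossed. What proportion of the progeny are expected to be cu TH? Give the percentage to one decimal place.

46.6%

A map distance of 6.8 cM corresponds to a recombination frequency of 0.068.
The F1 is CU th / cu TH, so cu TH is a parental gamete class with expected frequency (1 − r)/2 = 0.932/2 = 0.4660.
That is 0.4660 = 46.6% of the progeny.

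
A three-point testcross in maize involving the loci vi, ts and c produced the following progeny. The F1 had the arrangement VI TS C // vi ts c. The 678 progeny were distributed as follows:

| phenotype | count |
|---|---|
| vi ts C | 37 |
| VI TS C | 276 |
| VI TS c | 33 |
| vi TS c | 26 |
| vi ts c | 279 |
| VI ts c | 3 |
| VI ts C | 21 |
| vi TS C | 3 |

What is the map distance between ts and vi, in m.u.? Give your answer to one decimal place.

The two rarest classes, vi TS C and VI ts c, are the double crossovers. Comparing them with the parentals, only the vi allele has switched, so vi is the middle locus and the order is ts – vi – c.
Crossovers in the ts–vi interval produce the single-crossover classes VI ts C and vi TS c (21 + 26 = 47) plus the double crossovers (6).
RF(ts–vi) = (47 + 6) / 678 = 53/678 = 0.0782 → 7.8 m.u.

7.8 m.u.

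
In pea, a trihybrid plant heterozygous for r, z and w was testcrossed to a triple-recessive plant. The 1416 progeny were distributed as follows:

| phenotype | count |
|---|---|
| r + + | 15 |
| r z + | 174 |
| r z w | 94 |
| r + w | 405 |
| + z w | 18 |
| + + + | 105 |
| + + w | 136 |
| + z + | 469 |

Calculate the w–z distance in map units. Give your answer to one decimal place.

16.4 map units

The two most frequent reciprocal classes, + z + and r + w, are the parental types, so the F1 was + z + / r + w.
The two rarest classes, + z w and r + +, are the double crossovers. Comparing them with the parentals, only the w allele has switched, so w is the middle locus and the order is z – w – r.
Crossovers in the z–w interval produce the single-crossover classes + + + and r z w (105 + 94 = 199) plus the double crossovers (33).
RF(z–w) = (199 + 33) / 1416 = 232/1416 = 0.1638 → 16.4 map units.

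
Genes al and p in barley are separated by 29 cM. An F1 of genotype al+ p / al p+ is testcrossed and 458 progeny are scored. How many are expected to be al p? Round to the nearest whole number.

A map distance of 29 cM corresponds to a recombination frequency of 0.290.
The F1 is al+ p / al p+, so al p is a recombinant gamete class with expected frequency r/2 = 0.290/2 = 0.1450.
Expected number = 0.1450 × 458 = 66.41 ≈ 66.

66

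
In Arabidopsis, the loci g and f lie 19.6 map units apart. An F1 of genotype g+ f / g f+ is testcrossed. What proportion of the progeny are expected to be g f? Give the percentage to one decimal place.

A map distance of 19.6 map units corresponds to a recombination frequency of 0.196.
The F1 is g+ f / g f+, so g f is a recombinant gamete class with expected frequency r/2 = 0.196/2 = 0.0980.
That is 0.0980 = 9.8% of the progeny.

9.8%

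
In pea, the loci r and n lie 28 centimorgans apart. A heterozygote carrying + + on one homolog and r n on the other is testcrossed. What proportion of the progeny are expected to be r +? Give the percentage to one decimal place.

14.0%

A map distance of 28 centimorgans corresponds to a recombination frequency of 0.280.
The F1 is + + / r n, so r + is a recombinant gamete class with expected frequency r/2 = 0.280/2 = 0.1400.
That is 0.1400 = 14.0% of the progeny.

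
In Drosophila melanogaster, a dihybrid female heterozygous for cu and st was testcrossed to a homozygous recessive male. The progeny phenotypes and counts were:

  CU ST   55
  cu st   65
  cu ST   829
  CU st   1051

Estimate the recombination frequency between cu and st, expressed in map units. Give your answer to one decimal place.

6.0 map units

The two most frequent classes, CU st (1051) and cu ST (829), are the parental types, so the F1 was CU st / cu ST.
The recombinant classes are CU ST and cu st: 55 + 65 = 120.
Recombination frequency = 120/2000 = 0.0600 ≈ 6.0%, i.e. 6.0 map units.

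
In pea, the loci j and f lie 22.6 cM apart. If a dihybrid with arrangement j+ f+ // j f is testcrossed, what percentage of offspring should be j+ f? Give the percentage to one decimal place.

A map distance of 22.6 cM corresponds to a recombination frequency of 0.226.
The F1 is j+ f+ / j f, so j+ f is a recombinant gamete class with expected frequency r/2 = 0.226/2 = 0.1130.
That is 0.1130 = 11.3% of the progeny.

11.3%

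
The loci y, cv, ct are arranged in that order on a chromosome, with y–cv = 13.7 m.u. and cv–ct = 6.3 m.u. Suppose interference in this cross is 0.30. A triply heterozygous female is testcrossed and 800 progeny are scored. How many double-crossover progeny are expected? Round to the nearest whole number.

5

Map distances give recombination frequencies of 0.137 and 0.063 for the two intervals.
With interference 0.30 (so coincidence = 0.70), expected double-crossover frequency = 0.137 × 0.063 × 0.70 = 0.00604.
Expected number = 0.00604 × 800 = 4.83 ≈ 5.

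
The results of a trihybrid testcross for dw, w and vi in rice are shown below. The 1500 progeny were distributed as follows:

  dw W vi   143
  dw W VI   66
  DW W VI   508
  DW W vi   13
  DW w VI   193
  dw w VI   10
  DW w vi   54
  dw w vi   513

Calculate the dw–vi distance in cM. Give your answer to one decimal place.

9.5 cM

The two most frequent reciprocal classes, dw w vi and DW W VI, are the parental types, so the F1 was dw w vi / DW W VI.
The two rarest classes, dw w VI and DW W vi, are the double crossovers. Comparing them with the parentals, only the vi allele has switched, so vi is the middle locus and the order is w – vi – dw.
Crossovers in the vi–dw interval produce the single-crossover classes DW w vi and dw W VI (54 + 66 = 120) plus the double crossovers (23).
RF(vi–dw) = (120 + 23) / 1500 = 143/1500 = 0.0953 → 9.5 cM.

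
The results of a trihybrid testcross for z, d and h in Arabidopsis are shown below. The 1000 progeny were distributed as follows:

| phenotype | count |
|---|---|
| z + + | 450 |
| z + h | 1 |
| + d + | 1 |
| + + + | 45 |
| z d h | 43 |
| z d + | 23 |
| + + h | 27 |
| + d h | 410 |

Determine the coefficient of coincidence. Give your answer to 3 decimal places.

The two most frequent reciprocal classes, + d h and z + +, are the parental types, so the F1 was + d h / z + +.
The two rarest classes, + d + and z + h, are the double crossovers. Comparing them with the parentals, only the h allele has switched, so h is the middle locus and the order is d – h – z.
d–h: (50 + 2)/1000 = 0.0520; h–z: (88 + 2)/1000 = 0.0900.
Expected DCO frequency = 0.0520 × 0.0900 ≈ 0.00468; observed = 2/1000 ≈ 0.00200.
Coefficient of coincidence = 0.00200/0.00468 ≈ 0.427.

0.427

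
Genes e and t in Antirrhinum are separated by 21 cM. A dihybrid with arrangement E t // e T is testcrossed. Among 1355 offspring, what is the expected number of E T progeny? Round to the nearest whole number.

A map distance of 21 cM corresponds to a recombination frequency of 0.210.
The F1 is E t / e T, so E T is a recombinant gamete class with expected frequency r/2 = 0.210/2 = 0.1050.
Expected number = 0.1050 × 1355 = 142.28 ≈ 142.

142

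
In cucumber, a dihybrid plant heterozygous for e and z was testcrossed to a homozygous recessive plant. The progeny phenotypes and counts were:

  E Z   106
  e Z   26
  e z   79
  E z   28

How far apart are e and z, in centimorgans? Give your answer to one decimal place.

22.6 centimorgans

The two most frequent classes, E Z (106) and e z (79), are the parental types, so the F1 was E Z / e z.
The recombinant classes are E z and e Z: 28 + 26 = 54.
Recombination frequency = 54/239 = 0.2259 ≈ 22.6%, i.e. 22.6 centimorgans.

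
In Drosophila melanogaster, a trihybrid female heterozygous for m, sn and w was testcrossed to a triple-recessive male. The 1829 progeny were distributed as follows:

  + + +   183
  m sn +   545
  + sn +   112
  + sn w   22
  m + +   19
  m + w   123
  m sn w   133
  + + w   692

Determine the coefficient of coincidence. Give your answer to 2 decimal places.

0.76

The two most frequent reciprocal classes, m sn + and + + w, are the parental types, so the F1 was m sn + / + + w.
The two rarest classes, m + + and + sn w, are the double crossovers. Comparing them with the parentals, only the sn allele has switched, so sn is the middle locus and the order is m – sn – w.
m–sn: (235 + 41)/1829 = 0.1509; sn–w: (316 + 41)/1829 = 0.1952.
Expected DCO frequency = 0.1509 × 0.1952 ≈ 0.02946; observed = 41/1829 ≈ 0.02242.
Coefficient of coincidence = 0.02242/0.02946 ≈ 0.76.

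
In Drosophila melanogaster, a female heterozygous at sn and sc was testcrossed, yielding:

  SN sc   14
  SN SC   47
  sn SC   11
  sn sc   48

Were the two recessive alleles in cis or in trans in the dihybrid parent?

cis

The two most frequent classes are SN SC (47) and sn sc (48); these are the parental (non-recombinant) types.
So the F1 carried SN SC on one chromosome and sn sc on the other — the recessive alleles are on the same chromosome (cis / coupling).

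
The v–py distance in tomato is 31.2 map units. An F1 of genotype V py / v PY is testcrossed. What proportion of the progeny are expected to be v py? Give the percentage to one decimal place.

A map distance of 31.2 map units corresponds to a recombination frequency of 0.312.
The F1 is V py / v PY, so v py is a recombinant gamete class with expected frequency r/2 = 0.312/2 = 0.1560.
That is 0.1560 = 15.6% of the progeny.

15.6%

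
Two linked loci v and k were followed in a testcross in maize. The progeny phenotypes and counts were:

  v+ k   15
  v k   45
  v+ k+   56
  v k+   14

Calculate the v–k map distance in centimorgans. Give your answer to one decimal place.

The two most frequent classes, v+ k+ (56) and v k (45), are the parental types, so the F1 was v+ k+ / v k.
The recombinant classes are v+ k and v k+: 15 + 14 = 29.
Recombination frequency = 29/130 = 0.2231 ≈ 22.3%, i.e. 22.3 centimorgans.

22.3 centimorgans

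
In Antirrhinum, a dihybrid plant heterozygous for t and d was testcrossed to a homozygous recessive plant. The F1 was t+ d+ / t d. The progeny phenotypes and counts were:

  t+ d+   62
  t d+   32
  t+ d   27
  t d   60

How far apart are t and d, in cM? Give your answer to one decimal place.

32.6 cM

The recombinant classes are t+ d and t d+: 27 + 32 = 59.
Recombination frequency = 59/181 = 0.3260 ≈ 32.6%, i.e. 32.6 cM.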